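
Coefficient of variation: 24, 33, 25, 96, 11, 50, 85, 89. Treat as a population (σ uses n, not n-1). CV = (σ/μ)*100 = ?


Mean = 51.6250
SD = 31.5275
CV = (31.5275/51.6250)*100 = 61.0703%

CV = 61.0703%


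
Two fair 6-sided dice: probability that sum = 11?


Total outcomes = 6×6 = 36
Favorable (sum = 11): 2
P = 2/36 = 0.0556

P = 0.0556


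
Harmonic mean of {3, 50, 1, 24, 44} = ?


Sum of reciprocals = 1/3 + 1/50 + 1/1 + 1/24 + 1/44 = 1.417727
HM = 5/1.417727 = 3.5268

HM = 3.5268


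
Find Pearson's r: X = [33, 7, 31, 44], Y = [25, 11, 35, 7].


Mean X = 28.7500, Mean Y = 19.5000
SD X = 13.497685, SD Y = 11.169154
Cov = 13.125000
r = 13.125000/(13.497685*11.169154) = 0.0871

r = 0.0871


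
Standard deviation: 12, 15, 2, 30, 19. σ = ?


Mean = 15.6000
Variance = 83.4400
SD = sqrt(83.4400) = 9.1345

SD = 9.1345


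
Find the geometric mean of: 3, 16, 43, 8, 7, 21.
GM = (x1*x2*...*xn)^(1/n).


Product = 3 × 16 × 43 × 8 × 7 × 21 = 2427264
GM = 2427264^(1/6) = 11.5927

GM = 11.5927


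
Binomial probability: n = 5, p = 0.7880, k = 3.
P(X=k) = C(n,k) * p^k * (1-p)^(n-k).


C(5,3) = 10
p^3 = 0.489304
(1-p)^2 = 0.044944
P = 10 * 0.489304 * 0.044944 = 0.2199

P(X=3) = 0.2199


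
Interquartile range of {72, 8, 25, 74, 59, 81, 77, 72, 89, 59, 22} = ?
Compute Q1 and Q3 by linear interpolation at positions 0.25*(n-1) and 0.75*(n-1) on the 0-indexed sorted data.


Sorted: 8, 22, 25, 59, 59, 72, 72, 74, 77, 81, 89
Q1 (25th %ile) = 42.0000
Q3 (75th %ile) = 75.5000
IQR = 75.5000 - 42.0000 = 33.5000

IQR = 33.5000


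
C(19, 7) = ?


C(19,7) = 19!/(7! × 12!)
= 121645100408832000/(5040 × 479001600)
= 50388

C(19,7) = 50388


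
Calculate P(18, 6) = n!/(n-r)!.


P(18,6) = 18!/12!
= 6402373705728000/479001600
= 13366080

P(18,6) = 13366080


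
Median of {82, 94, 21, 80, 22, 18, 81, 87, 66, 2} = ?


Sorted: 2, 18, 21, 22, 66, 80, 81, 82, 87, 94
n = 10 (even)
Middle values: 66 and 80
Median = (66+80)/2 = 73.0000

Median = 73.0000


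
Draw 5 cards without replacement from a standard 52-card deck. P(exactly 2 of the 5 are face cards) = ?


Hypergeometric: P(X=2) = C(12,2)·C(40,3) / C(52,5)
= 66 × 9880 / 2598960
= 652080/2598960 = 0.2509

P = 0.2509


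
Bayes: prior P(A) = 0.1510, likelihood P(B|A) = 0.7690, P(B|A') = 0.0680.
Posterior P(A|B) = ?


P(B) = P(B|A)*P(A) + P(B|A')*P(A')
= 0.7690*0.1510 + 0.0680*0.8490
= 0.116119 + 0.057732 = 0.173851
P(A|B) = 0.116119/0.173851 = 0.6679

P(A|B) = 0.6679


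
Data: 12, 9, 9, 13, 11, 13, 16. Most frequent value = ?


Frequencies: 9:2, 11:1, 12:1, 13:2, 16:1
Max frequency = 2
Mode = 9, 13

Mode = 9, 13


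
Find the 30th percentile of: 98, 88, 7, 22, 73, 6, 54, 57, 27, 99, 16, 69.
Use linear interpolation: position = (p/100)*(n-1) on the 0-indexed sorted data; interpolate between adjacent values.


Sorted: 6, 7, 16, 22, 27, 54, 57, 69, 73, 88, 98, 99
n = 12
Index = 30/100 * 11 = 3.3000
Lower = data[3] = 22, Upper = data[4] = 27
P30 = 22 + 0.3000*(5) = 23.5000

P30 = 23.5000


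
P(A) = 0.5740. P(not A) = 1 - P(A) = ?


P(not A) = 1 - 0.5740 = 0.4260

P(not A) = 0.4260


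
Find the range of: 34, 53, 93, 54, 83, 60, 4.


Max = 93, Min = 4
Range = 93 - 4 = 89

Range = 89


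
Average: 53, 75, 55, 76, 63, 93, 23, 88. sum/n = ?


Sum = 53 + 75 + 55 + 76 + 63 + 93 + 23 + 88 = 526
n = 8
Mean = 526/8 = 65.7500

Mean = 65.7500


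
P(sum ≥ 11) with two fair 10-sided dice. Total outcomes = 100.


Total outcomes = 10×10 = 100
Favorable (sum ≥ 11): 55
P = 55/100 = 0.5500

P = 0.5500


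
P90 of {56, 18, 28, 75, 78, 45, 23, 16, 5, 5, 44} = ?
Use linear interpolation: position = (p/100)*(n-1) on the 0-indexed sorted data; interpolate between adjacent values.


Sorted: 5, 5, 16, 18, 23, 28, 44, 45, 56, 75, 78
n = 11
Index = 90/100 * 10 = 9.0000
Lower = data[9] = 75, Upper = data[10] = 78
P90 = 75 + 0*(3) = 75.0000

P90 = 75.0000


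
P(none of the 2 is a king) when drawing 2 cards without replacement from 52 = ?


P(no kings) = (48/52) × (47/51)
= 0.8507

P = 0.8507


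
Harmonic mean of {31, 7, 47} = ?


Sum of reciprocals = 1/31 + 1/7 + 1/47 = 0.196392
HM = 3/0.196392 = 15.2756

HM = 15.2756


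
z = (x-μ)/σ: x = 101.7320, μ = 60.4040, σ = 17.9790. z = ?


z = (101.7320 - 60.4040)/17.9790
= 41.3280/17.9790
= 2.2987

z = 2.2987


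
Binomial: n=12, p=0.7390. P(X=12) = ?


C(12,12) = 1
p^12 = 0.026530
(1-p)^0 = 1.000000
P = 1 * 0.026530 * 1.000000 = 0.0265

P(X=12) = 0.0265


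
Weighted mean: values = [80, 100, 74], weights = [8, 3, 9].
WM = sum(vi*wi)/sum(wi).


Numerator = 80*8 + 100*3 + 74*9 = 1606
Denominator = 8 + 3 + 9 = 20
WM = 1606/20 = 80.3000

WM = 80.3000


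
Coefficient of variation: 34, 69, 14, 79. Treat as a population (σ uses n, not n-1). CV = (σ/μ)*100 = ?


Mean = 49.0000
SD = 26.2202
CV = (26.2202/49.0000)*100 = 53.5107%

CV = 53.5107%


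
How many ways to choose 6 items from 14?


C(14,6) = 14!/(6! × 8!)
= 87178291200/(720 × 40320)
= 3003

C(14,6) = 3003


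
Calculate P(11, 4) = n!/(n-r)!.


P(11,4) = 11!/7!
= 39916800/5040
= 7920

P(11,4) = 7920


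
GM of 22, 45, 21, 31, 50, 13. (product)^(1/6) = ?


Product = 22 × 45 × 21 × 31 × 50 × 13 = 418918500
GM = 418918500^(1/6) = 27.3540

GM = 27.3540


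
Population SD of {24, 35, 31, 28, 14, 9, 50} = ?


Mean = 27.2857
Variance = 158.7755
SD = sqrt(158.7755) = 12.6006

SD = 12.6006


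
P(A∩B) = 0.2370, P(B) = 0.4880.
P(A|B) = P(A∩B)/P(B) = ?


P(A|B) = 0.2370/0.4880 = 0.4857

P(A|B) = 0.4857


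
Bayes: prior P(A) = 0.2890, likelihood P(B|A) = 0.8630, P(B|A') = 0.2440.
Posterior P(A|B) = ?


P(B) = P(B|A)*P(A) + P(B|A')*P(A')
= 0.8630*0.2890 + 0.2440*0.7110
= 0.249407 + 0.173484 = 0.422891
P(A|B) = 0.249407/0.422891 = 0.5898

P(A|B) = 0.5898


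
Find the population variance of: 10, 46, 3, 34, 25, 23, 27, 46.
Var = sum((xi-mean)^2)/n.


Mean = 26.7500
Squared deviations: 280.5625, 370.5625, 564.0625, 52.5625, 3.0625, 14.0625, 0.0625, 370.5625
Sum = 1655.5000
Variance = 1655.5000/8 = 206.9375

Variance = 206.9375


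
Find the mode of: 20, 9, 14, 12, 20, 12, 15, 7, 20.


Frequencies: 7:1, 9:1, 12:2, 14:1, 15:1, 20:3
Max frequency = 3
Mode = 20

Mode = 20


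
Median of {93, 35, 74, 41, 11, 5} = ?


Sorted: 5, 11, 35, 41, 74, 93
n = 6 (even)
Middle values: 35 and 41
Median = (35+41)/2 = 38.0000

Median = 38.0000


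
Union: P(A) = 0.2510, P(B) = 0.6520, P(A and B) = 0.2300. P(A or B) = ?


P(A∪B) = 0.2510 + 0.6520 - 0.2300
= 0.9030 - 0.2300
= 0.6730

P(A∪B) = 0.6730


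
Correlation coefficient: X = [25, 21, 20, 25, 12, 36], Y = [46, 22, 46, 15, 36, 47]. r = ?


Mean X = 23.1667, Mean Y = 35.3333
SD X = 7.197608, SD Y = 12.618329
Cov = 19.944444
r = 19.944444/(7.197608*12.618329) = 0.2196

r = 0.2196


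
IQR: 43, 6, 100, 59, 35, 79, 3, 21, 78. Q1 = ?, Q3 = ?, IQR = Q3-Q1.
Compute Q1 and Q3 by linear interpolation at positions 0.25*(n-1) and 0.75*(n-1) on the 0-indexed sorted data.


Sorted: 3, 6, 21, 35, 43, 59, 78, 79, 100
Q1 (25th %ile) = 21.0000
Q3 (75th %ile) = 78.0000
IQR = 78.0000 - 21.0000 = 57.0000

IQR = 57.0000


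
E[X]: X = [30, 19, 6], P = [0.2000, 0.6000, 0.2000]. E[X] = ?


E[X] = 30*0.2000 + 19*0.6000 + 6*0.2000
= 6.0000 + 11.4000 + 1.2000
= 18.6000

E[X] = 18.6000


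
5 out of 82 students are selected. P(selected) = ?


P = 5/82 = 0.0610

P = 0.0610


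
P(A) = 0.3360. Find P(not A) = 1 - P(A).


P(not A) = 1 - 0.3360 = 0.6640

P(not A) = 0.6640


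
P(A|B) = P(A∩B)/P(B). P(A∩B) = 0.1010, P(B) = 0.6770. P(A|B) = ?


P(A|B) = 0.1010/0.6770 = 0.1492

P(A|B) = 0.1492


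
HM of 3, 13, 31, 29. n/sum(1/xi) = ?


Sum of reciprocals = 1/3 + 1/13 + 1/31 + 1/29 = 0.476997
HM = 4/0.476997 = 8.3858

HM = 8.3858


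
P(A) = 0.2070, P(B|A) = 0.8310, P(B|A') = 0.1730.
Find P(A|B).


P(B) = P(B|A)*P(A) + P(B|A')*P(A')
= 0.8310*0.2070 + 0.1730*0.7930
= 0.172017 + 0.137189 = 0.309206
P(A|B) = 0.172017/0.309206 = 0.5563

P(A|B) = 0.5563


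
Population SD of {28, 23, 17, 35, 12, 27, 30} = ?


Mean = 24.5714
Variance = 53.3878
SD = sqrt(53.3878) = 7.3067

SD = 7.3067


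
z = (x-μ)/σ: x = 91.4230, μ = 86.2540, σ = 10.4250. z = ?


z = (91.4230 - 86.2540)/10.4250
= 5.1690/10.4250
= 0.4958

z = 0.4958


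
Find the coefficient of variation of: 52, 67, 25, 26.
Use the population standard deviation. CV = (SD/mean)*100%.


Mean = 42.5000
SD = 17.8115
CV = (17.8115/42.5000)*100 = 41.9094%

CV = 41.9094%


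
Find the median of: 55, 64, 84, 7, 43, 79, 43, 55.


Sorted: 7, 43, 43, 55, 55, 64, 79, 84
n = 8 (even)
Middle values: 55 and 55
Median = (55+55)/2 = 55.0000

Median = 55.0000


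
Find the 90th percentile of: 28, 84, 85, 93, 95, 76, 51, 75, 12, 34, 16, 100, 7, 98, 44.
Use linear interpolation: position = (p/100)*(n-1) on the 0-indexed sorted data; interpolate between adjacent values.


Sorted: 7, 12, 16, 28, 34, 44, 51, 75, 76, 84, 85, 93, 95, 98, 100
n = 15
Index = 90/100 * 14 = 12.6000
Lower = data[12] = 95, Upper = data[13] = 98
P90 = 95 + 0.6000*(3) = 96.8000

P90 = 96.8000


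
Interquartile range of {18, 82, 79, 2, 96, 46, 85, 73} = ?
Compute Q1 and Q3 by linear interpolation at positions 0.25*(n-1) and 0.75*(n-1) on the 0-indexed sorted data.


Sorted: 2, 18, 46, 73, 79, 82, 85, 96
Q1 (25th %ile) = 39.0000
Q3 (75th %ile) = 82.7500
IQR = 82.7500 - 39.0000 = 43.7500

IQR = 43.7500


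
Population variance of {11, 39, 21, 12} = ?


Mean = 20.7500
Squared deviations: 95.0625, 333.0625, 0.0625, 76.5625
Sum = 504.7500
Variance = 504.7500/4 = 126.1875

Variance = 126.1875


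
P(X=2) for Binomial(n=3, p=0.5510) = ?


C(3,2) = 3
p^2 = 0.303601
(1-p)^1 = 0.449000
P = 3 * 0.303601 * 0.449000 = 0.4090

P(X=2) = 0.4090


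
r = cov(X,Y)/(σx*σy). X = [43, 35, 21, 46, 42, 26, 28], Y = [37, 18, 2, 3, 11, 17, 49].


Mean X = 34.4286, Mean Y = 19.5714
SD X = 8.926000, SD Y = 16.193977
Cov = -5.673469
r = -5.673469/(8.926000*16.193977) = -0.0392

r = -0.0392


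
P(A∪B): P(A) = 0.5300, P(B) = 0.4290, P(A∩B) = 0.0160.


P(A∪B) = 0.5300 + 0.4290 - 0.0160
= 0.9590 - 0.0160
= 0.9430

P(A∪B) = 0.9430


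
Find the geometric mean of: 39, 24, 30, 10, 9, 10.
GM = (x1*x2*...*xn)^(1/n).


Product = 39 × 24 × 30 × 10 × 9 × 10 = 25272000
GM = 25272000^(1/6) = 17.1306

GM = 17.1306


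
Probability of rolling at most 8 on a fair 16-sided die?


Favorable outcomes (roll ≤ 8): 8
Total outcomes = 16
P = 8/16 = 0.5000

P = 0.5000


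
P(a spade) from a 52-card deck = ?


13 spades in 52 cards
P = 13/52 = 0.2500

P = 0.2500


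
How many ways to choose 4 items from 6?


C(6,4) = 6!/(4! × 2!)
= 720/(24 × 2)
= 15

C(6,4) = 15


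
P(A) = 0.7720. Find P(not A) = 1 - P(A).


P(not A) = 1 - 0.7720 = 0.2280

P(not A) = 0.2280


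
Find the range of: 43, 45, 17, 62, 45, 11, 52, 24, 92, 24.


Max = 92, Min = 11
Range = 92 - 11 = 81

Range = 81


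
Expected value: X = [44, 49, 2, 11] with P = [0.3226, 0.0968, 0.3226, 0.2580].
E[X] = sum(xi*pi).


E[X] = 44*0.3226 + 49*0.0968 + 2*0.3226 + 11*0.2580
= 14.1944 + 4.7432 + 0.6452 + 2.8380
= 22.4208

E[X] = 22.4208


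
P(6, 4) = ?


P(6,4) = 6!/2!
= 720/2
= 360

P(6,4) = 360


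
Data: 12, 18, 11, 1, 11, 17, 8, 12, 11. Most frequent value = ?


Frequencies: 1:1, 8:1, 11:3, 12:2, 17:1, 18:1
Max frequency = 3
Mode = 11

Mode = 11


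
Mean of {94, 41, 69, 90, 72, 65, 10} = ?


Sum = 94 + 41 + 69 + 90 + 72 + 65 + 10 = 441
n = 7
Mean = 441/7 = 63.0000

Mean = 63.0000


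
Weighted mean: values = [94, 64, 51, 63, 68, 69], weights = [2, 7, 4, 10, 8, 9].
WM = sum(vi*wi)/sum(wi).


Numerator = 94*2 + 64*7 + 51*4 + 63*10 + 68*8 + 69*9 = 2635
Denominator = 2 + 7 + 4 + 10 + 8 + 9 = 40
WM = 2635/40 = 65.8750

WM = 65.8750


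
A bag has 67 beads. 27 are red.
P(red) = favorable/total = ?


P = 27/67 = 0.4030

P = 0.4030


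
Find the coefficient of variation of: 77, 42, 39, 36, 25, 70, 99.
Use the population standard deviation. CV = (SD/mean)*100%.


Mean = 55.4286
SD = 24.8703
CV = (24.8703/55.4286)*100 = 44.8691%

CV = 44.8691%


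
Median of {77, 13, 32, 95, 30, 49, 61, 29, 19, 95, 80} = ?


Sorted: 13, 19, 29, 30, 32, 49, 61, 77, 80, 95, 95
n = 11 (odd)
Middle value = 49

Median = 49


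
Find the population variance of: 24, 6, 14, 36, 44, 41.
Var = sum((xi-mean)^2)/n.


Mean = 27.5000
Squared deviations: 12.2500, 462.2500, 182.2500, 72.2500, 272.2500, 182.2500
Sum = 1183.5000
Variance = 1183.5000/6 = 197.2500

Variance = 197.2500


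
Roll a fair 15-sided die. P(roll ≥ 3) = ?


Favorable outcomes (roll ≥ 3): 13
Total outcomes = 15
P = 13/15 = 0.8667

P = 0.8667


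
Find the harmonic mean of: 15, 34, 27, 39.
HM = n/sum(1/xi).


Sum of reciprocals = 1/15 + 1/34 + 1/27 + 1/39 = 0.158756
HM = 4/0.158756 = 25.1958

HM = 25.1958


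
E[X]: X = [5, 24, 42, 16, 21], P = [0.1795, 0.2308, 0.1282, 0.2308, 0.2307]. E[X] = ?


E[X] = 5*0.1795 + 24*0.2308 + 42*0.1282 + 16*0.2308 + 21*0.2307
= 0.8975 + 5.5392 + 5.3844 + 3.6928 + 4.8447
= 20.3586

E[X] = 20.3586


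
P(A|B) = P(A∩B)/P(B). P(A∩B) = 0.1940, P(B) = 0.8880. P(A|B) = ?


P(A|B) = 0.1940/0.8880 = 0.2185

P(A|B) = 0.2185


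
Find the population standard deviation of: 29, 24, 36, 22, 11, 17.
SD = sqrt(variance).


Mean = 23.1667
Variance = 64.4722
SD = sqrt(64.4722) = 8.0295

SD = 8.0295


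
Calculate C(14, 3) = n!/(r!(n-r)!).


C(14,3) = 14!/(3! × 11!)
= 87178291200/(6 × 39916800)
= 364

C(14,3) = 364


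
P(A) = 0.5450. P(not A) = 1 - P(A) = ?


P(not A) = 1 - 0.5450 = 0.4550

P(not A) = 0.4550


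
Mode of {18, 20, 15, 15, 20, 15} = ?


Frequencies: 15:3, 18:1, 20:2
Max frequency = 3
Mode = 15

Mode = 15


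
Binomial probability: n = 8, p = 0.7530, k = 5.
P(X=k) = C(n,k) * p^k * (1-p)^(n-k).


C(8,5) = 56
p^5 = 0.242089
(1-p)^3 = 0.015069
P = 56 * 0.242089 * 0.015069 = 0.2043

P(X=5) = 0.2043


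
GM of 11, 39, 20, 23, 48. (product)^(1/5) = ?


Product = 11 × 39 × 20 × 23 × 48 = 9472320
GM = 9472320^(1/5) = 24.8480

GM = 24.8480


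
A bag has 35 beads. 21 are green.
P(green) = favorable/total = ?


P = 21/35 = 0.6000

P = 0.6000


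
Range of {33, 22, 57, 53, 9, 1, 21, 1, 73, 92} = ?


Max = 92, Min = 1
Range = 92 - 1 = 91

Range = 91


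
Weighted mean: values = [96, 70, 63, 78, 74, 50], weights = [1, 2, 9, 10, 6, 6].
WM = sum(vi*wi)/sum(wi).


Numerator = 96*1 + 70*2 + 63*9 + 78*10 + 74*6 + 50*6 = 2327
Denominator = 1 + 2 + 9 + 10 + 6 + 6 = 34
WM = 2327/34 = 68.4412

WM = 68.4412


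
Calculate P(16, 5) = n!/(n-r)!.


P(16,5) = 16!/11!
= 20922789888000/39916800
= 524160

P(16,5) = 524160


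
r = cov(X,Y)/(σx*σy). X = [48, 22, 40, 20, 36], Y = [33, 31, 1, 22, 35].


Mean X = 33.2000, Mean Y = 24.4000
SD X = 10.703271, SD Y = 12.515590
Cov = -8.880000
r = -8.880000/(10.703271*12.515590) = -0.0663

r = -0.0663


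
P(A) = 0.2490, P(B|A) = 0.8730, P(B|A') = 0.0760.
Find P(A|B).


P(B) = P(B|A)*P(A) + P(B|A')*P(A')
= 0.8730*0.2490 + 0.0760*0.7510
= 0.217377 + 0.057076 = 0.274453
P(A|B) = 0.217377/0.274453 = 0.7920

P(A|B) = 0.7920


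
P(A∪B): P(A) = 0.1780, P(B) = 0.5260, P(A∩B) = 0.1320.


P(A∪B) = 0.1780 + 0.5260 - 0.1320
= 0.7040 - 0.1320
= 0.5720

P(A∪B) = 0.5720


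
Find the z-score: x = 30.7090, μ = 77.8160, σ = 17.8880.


z = (30.7090 - 77.8160)/17.8880
= -47.1070/17.8880
= -2.6334

z = -2.6334


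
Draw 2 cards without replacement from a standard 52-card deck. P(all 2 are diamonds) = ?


P(all diamonds) = (13/52) × (12/51)
= 0.0588

P = 0.0588


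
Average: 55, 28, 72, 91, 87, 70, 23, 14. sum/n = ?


Sum = 55 + 28 + 72 + 91 + 87 + 70 + 23 + 14 = 440
n = 8
Mean = 440/8 = 55.0000

Mean = 55.0000


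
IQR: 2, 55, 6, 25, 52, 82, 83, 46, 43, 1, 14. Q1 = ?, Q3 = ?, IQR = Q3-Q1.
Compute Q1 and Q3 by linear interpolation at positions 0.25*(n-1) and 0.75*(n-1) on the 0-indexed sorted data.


Sorted: 1, 2, 6, 14, 25, 43, 46, 52, 55, 82, 83
Q1 (25th %ile) = 10.0000
Q3 (75th %ile) = 53.5000
IQR = 53.5000 - 10.0000 = 43.5000

IQR = 43.5000


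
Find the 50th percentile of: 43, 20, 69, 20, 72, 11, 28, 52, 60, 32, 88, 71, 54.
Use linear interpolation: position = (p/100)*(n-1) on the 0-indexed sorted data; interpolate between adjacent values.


Sorted: 11, 20, 20, 28, 32, 43, 52, 54, 60, 69, 71, 72, 88
n = 13
Index = 50/100 * 12 = 6.0000
Lower = data[6] = 52, Upper = data[7] = 54
P50 = 52 + 0*(2) = 52.0000

P50 = 52.0000


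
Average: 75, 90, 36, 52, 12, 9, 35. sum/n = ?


Sum = 75 + 90 + 36 + 52 + 12 + 9 + 35 = 309
n = 7
Mean = 309/7 = 44.1429

Mean = 44.1429


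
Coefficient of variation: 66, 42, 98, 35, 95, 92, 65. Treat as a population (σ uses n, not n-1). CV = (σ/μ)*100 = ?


Mean = 70.4286
SD = 23.7298
CV = (23.7298/70.4286)*100 = 33.6934%

CV = 33.6934%


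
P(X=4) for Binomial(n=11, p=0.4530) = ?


C(11,4) = 330
p^4 = 0.042111
(1-p)^7 = 0.014652
P = 330 * 0.042111 * 0.014652 = 0.2036

P(X=4) = 0.2036


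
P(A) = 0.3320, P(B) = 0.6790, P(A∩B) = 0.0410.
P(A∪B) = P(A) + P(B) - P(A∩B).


P(A∪B) = 0.3320 + 0.6790 - 0.0410
= 1.0110 - 0.0410
= 0.9700

P(A∪B) = 0.9700


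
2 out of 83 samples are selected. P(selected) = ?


P = 2/83 = 0.0241

P = 0.0241


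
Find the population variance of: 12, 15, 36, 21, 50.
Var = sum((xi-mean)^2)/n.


Mean = 26.8000
Squared deviations: 219.0400, 139.2400, 84.6400, 33.6400, 538.2400
Sum = 1014.8000
Variance = 1014.8000/5 = 202.9600

Variance = 202.9600


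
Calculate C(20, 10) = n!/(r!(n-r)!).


C(20,10) = 20!/(10! × 10!)
= 2432902008176640000/(3628800 × 3628800)
= 184756

C(20,10) = 184756


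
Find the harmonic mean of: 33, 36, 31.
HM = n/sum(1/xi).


Sum of reciprocals = 1/33 + 1/36 + 1/31 = 0.090339
HM = 3/0.090339 = 33.2083

HM = 33.2083


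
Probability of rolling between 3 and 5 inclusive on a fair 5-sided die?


Favorable outcomes (3 ≤ roll ≤ 5): 3
Total outcomes = 5
P = 3/5 = 0.6000

P = 0.6000


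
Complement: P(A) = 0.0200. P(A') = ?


P(not A) = 1 - 0.0200 = 0.9800

P(not A) = 0.9800


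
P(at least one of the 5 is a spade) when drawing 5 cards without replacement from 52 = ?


P(at least one) = 1 - P(none)
P(none) = (39/52) × (38/51) × (37/50) × (36/49) × (35/48) = 0.221534
P(at least one) = 1 - 0.221534 = 0.7785

P = 0.7785


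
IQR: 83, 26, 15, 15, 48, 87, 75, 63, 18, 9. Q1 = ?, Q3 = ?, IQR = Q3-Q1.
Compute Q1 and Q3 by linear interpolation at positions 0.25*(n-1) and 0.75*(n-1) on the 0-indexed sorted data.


Sorted: 9, 15, 15, 18, 26, 48, 63, 75, 83, 87
Q1 (25th %ile) = 15.7500
Q3 (75th %ile) = 72.0000
IQR = 72.0000 - 15.7500 = 56.2500

IQR = 56.2500


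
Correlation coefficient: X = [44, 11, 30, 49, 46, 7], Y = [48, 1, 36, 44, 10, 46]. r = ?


Mean X = 31.1667, Mean Y = 30.8333
SD X = 16.806910, SD Y = 18.478967
Cov = 62.527778
r = 62.527778/(16.806910*18.478967) = 0.2013

r = 0.2013


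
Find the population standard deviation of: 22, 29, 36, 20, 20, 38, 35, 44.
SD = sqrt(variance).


Mean = 30.5000
Variance = 73.0000
SD = sqrt(73.0000) = 8.5440

SD = 8.5440


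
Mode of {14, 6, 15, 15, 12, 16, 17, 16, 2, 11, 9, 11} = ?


Frequencies: 2:1, 6:1, 9:1, 11:2, 12:1, 14:1, 15:2, 16:2, 17:1
Max frequency = 2
Mode = 11, 15, 16

Mode = 11, 15, 16


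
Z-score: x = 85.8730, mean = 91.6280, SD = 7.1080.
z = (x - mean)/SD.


z = (85.8730 - 91.6280)/7.1080
= -5.7550/7.1080
= -0.8097

z = -0.8097


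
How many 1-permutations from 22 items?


P(22,1) = 22!/21!
= 1124000727777607680000/51090942171709440000
= 22

P(22,1) = 22


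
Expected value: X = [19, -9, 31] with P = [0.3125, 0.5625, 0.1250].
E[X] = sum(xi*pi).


E[X] = 19*0.3125 - 9*0.5625 + 31*0.1250
= 5.9375 - 5.0625 + 3.8750
= 4.7500

E[X] = 4.7500


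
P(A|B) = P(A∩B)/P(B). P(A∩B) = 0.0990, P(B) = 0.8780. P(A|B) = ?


P(A|B) = 0.0990/0.8780 = 0.1128

P(A|B) = 0.1128


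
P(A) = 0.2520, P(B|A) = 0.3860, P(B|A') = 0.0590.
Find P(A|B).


P(B) = P(B|A)*P(A) + P(B|A')*P(A')
= 0.3860*0.2520 + 0.0590*0.7480
= 0.097272 + 0.044132 = 0.141404
P(A|B) = 0.097272/0.141404 = 0.6879

P(A|B) = 0.6879


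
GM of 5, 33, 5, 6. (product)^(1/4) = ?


Product = 5 × 33 × 5 × 6 = 4950
GM = 4950^(1/4) = 8.3879

GM = 8.3879


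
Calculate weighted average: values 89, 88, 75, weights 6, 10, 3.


Numerator = 89*6 + 88*10 + 75*3 = 1639
Denominator = 6 + 10 + 3 = 19
WM = 1639/19 = 86.2632

WM = 86.2632


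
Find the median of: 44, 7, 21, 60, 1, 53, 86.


Sorted: 1, 7, 21, 44, 53, 60, 86
n = 7 (odd)
Middle value = 44

Median = 44


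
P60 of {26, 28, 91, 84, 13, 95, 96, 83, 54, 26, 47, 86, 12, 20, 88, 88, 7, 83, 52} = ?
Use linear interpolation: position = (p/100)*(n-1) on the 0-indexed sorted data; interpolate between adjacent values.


Sorted: 7, 12, 13, 20, 26, 26, 28, 47, 52, 54, 83, 83, 84, 86, 88, 88, 91, 95, 96
n = 19
Index = 60/100 * 18 = 10.8000
Lower = data[10] = 83, Upper = data[11] = 83
P60 = 83 + 0.8000*(0) = 83.0000

P60 = 83.0000


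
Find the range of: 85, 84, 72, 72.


Max = 85, Min = 72
Range = 85 - 72 = 13

Range = 13


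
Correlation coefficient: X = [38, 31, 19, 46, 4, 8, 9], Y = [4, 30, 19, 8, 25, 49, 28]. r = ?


Mean X = 22.1429, Mean Y = 23.2857
SD X = 15.169787, SD Y = 13.915195
Cov = -150.612245
r = -150.612245/(15.169787*13.915195) = -0.7135

r = -0.7135


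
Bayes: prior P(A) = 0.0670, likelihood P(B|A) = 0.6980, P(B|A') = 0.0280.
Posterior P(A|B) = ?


P(B) = P(B|A)*P(A) + P(B|A')*P(A')
= 0.6980*0.0670 + 0.0280*0.9330
= 0.046766 + 0.026124 = 0.072890
P(A|B) = 0.046766/0.072890 = 0.6416

P(A|B) = 0.6416


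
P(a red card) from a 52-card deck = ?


26 red cards in 52 cards
P = 26/52 = 0.5000

P = 0.5000


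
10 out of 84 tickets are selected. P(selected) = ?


P = 10/84 = 0.1190

P = 0.1190


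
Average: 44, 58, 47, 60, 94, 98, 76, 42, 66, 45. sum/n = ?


Sum = 44 + 58 + 47 + 60 + 94 + 98 + 76 + 42 + 66 + 45 = 630
n = 10
Mean = 630/10 = 63.0000

Mean = 63.0000


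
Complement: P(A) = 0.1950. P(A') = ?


P(not A) = 1 - 0.1950 = 0.8050

P(not A) = 0.8050


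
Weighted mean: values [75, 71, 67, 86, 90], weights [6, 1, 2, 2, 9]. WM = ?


Numerator = 75*6 + 71*1 + 67*2 + 86*2 + 90*9 = 1637
Denominator = 6 + 1 + 2 + 2 + 9 = 20
WM = 1637/20 = 81.8500

WM = 81.8500


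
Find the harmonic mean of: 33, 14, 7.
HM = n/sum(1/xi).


Sum of reciprocals = 1/33 + 1/14 + 1/7 = 0.244589
HM = 3/0.244589 = 12.2655

HM = 12.2655


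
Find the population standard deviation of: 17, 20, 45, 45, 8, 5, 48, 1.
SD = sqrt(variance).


Mean = 23.6250
Variance = 333.4844
SD = sqrt(333.4844) = 18.2616

SD = 18.2616


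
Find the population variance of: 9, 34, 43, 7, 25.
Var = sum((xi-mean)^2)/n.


Mean = 23.6000
Squared deviations: 213.1600, 108.1600, 376.3600, 275.5600, 1.9600
Sum = 975.2000
Variance = 975.2000/5 = 195.0400

Variance = 195.0400


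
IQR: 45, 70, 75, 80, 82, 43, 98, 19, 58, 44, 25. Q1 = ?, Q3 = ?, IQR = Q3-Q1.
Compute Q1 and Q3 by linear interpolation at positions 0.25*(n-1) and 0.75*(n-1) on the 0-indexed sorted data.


Sorted: 19, 25, 43, 44, 45, 58, 70, 75, 80, 82, 98
Q1 (25th %ile) = 43.5000
Q3 (75th %ile) = 77.5000
IQR = 77.5000 - 43.5000 = 34.0000

IQR = 34.0000


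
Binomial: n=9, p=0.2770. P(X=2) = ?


C(9,2) = 36
p^2 = 0.076729
(1-p)^7 = 0.103269
P = 36 * 0.076729 * 0.103269 = 0.2853

P(X=2) = 0.2853


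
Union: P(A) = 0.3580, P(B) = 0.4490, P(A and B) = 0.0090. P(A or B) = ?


P(A∪B) = 0.3580 + 0.4490 - 0.0090
= 0.8070 - 0.0090
= 0.7980

P(A∪B) = 0.7980


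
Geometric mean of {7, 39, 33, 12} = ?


Product = 7 × 39 × 33 × 12 = 108108
GM = 108108^(1/4) = 18.1328

GM = 18.1328


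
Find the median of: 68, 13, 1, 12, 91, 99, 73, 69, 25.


Sorted: 1, 12, 13, 25, 68, 69, 73, 91, 99
n = 9 (odd)
Middle value = 68

Median = 68


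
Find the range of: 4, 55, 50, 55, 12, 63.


Max = 63, Min = 4
Range = 63 - 4 = 59

Range = 59


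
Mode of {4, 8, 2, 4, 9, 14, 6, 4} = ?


Frequencies: 2:1, 4:3, 6:1, 8:1, 9:1, 14:1
Max frequency = 3
Mode = 4

Mode = 4


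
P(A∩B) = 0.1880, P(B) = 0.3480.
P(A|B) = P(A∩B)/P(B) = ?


P(A|B) = 0.1880/0.3480 = 0.5402

P(A|B) = 0.5402


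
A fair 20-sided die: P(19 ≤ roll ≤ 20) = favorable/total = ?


Favorable outcomes (19 ≤ roll ≤ 20): 2
Total outcomes = 20
P = 2/20 = 0.1000

P = 0.1000


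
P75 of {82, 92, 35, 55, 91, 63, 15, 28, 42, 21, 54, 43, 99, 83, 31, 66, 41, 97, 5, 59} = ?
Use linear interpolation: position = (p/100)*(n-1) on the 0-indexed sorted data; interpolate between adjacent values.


Sorted: 5, 15, 21, 28, 31, 35, 41, 42, 43, 54, 55, 59, 63, 66, 82, 83, 91, 92, 97, 99
n = 20
Index = 75/100 * 19 = 14.2500
Lower = data[14] = 82, Upper = data[15] = 83
P75 = 82 + 0.2500*(1) = 82.2500

P75 = 82.2500


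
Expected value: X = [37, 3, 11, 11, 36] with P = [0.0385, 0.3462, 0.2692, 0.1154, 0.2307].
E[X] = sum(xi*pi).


E[X] = 37*0.0385 + 3*0.3462 + 11*0.2692 + 11*0.1154 + 36*0.2307
= 1.4245 + 1.0386 + 2.9612 + 1.2694 + 8.3052
= 14.9989

E[X] = 14.9989


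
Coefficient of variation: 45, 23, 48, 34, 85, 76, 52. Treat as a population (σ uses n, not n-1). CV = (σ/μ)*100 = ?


Mean = 51.8571
SD = 20.3360
CV = (20.3360/51.8571)*100 = 39.2153%

CV = 39.2153%


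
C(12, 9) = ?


C(12,9) = 12!/(9! × 3!)
= 479001600/(362880 × 6)
= 220

C(12,9) = 220


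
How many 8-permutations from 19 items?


P(19,8) = 19!/11!
= 121645100408832000/39916800
= 3047466240

P(19,8) = 3047466240


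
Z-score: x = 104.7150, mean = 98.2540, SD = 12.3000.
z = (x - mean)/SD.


z = (104.7150 - 98.2540)/12.3000
= 6.4610/12.3000
= 0.5253

z = 0.5253


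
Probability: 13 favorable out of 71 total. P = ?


P = 13/71 = 0.1831

P = 0.1831


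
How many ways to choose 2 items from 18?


C(18,2) = 18!/(2! × 16!)
= 6402373705728000/(2 × 20922789888000)
= 153

C(18,2) = 153


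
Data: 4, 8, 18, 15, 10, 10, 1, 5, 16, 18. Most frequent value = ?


Frequencies: 1:1, 4:1, 5:1, 8:1, 10:2, 15:1, 16:1, 18:2
Max frequency = 2
Mode = 10, 18

Mode = 10, 18


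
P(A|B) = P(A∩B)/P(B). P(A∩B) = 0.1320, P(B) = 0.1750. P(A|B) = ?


P(A|B) = 0.1320/0.1750 = 0.7543

P(A|B) = 0.7543


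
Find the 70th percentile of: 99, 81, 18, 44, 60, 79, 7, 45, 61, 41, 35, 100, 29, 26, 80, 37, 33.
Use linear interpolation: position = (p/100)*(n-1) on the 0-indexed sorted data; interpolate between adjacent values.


Sorted: 7, 18, 26, 29, 33, 35, 37, 41, 44, 45, 60, 61, 79, 80, 81, 99, 100
n = 17
Index = 70/100 * 16 = 11.2000
Lower = data[11] = 61, Upper = data[12] = 79
P70 = 61 + 0.2000*(18) = 64.6000

P70 = 64.6000


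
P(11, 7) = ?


P(11,7) = 11!/4!
= 39916800/24
= 1663200

P(11,7) = 1663200


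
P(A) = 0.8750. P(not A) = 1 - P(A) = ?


P(not A) = 1 - 0.8750 = 0.1250

P(not A) = 0.1250


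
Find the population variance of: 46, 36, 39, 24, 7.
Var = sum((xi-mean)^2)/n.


Mean = 30.4000
Squared deviations: 243.3600, 31.3600, 73.9600, 40.9600, 547.5600
Sum = 937.2000
Variance = 937.2000/5 = 187.4400

Variance = 187.4400


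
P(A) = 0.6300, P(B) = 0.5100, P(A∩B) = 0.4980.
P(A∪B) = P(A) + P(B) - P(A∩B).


P(A∪B) = 0.6300 + 0.5100 - 0.4980
= 1.1400 - 0.4980
= 0.6420

P(A∪B) = 0.6420


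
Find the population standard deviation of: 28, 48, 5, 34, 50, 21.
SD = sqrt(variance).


Mean = 31.0000
Variance = 240.6667
SD = sqrt(240.6667) = 15.5134

SD = 15.5134


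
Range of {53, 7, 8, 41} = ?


Max = 53, Min = 7
Range = 53 - 7 = 46

Range = 46


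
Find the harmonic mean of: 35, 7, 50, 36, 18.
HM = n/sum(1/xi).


Sum of reciprocals = 1/35 + 1/7 + 1/50 + 1/36 + 1/18 = 0.274762
HM = 5/0.274762 = 18.1976

HM = 18.1976


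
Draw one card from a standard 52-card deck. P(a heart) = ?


13 hearts in 52 cards
P = 13/52 = 0.2500

P = 0.2500


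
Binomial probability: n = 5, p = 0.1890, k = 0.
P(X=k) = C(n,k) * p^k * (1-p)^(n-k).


C(5,0) = 1
p^0 = 1.000000
(1-p)^5 = 0.350836
P = 1 * 1.000000 * 0.350836 = 0.3508

P(X=0) = 0.3508


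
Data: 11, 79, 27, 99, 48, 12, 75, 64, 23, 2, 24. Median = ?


Sorted: 2, 11, 12, 23, 24, 27, 48, 64, 75, 79, 99
n = 11 (odd)
Middle value = 27

Median = 27


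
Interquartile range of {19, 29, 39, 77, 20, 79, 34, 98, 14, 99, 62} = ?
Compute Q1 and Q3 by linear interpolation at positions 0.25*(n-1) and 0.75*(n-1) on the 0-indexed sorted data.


Sorted: 14, 19, 20, 29, 34, 39, 62, 77, 79, 98, 99
Q1 (25th %ile) = 24.5000
Q3 (75th %ile) = 78.0000
IQR = 78.0000 - 24.5000 = 53.5000

IQR = 53.5000


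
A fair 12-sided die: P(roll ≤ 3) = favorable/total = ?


Favorable outcomes (roll ≤ 3): 3
Total outcomes = 12
P = 3/12 = 0.2500

P = 0.2500


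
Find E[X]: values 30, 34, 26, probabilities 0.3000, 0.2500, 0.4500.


E[X] = 30*0.3000 + 34*0.2500 + 26*0.4500
= 9.0000 + 8.5000 + 11.7000
= 29.2000

E[X] = 29.2000


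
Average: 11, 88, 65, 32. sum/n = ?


Sum = 11 + 88 + 65 + 32 = 196
n = 4
Mean = 196/4 = 49.0000

Mean = 49.0000


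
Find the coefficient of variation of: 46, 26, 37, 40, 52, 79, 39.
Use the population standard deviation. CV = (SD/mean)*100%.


Mean = 45.5714
SD = 15.5367
CV = (15.5367/45.5714)*100 = 34.0930%

CV = 34.0930%


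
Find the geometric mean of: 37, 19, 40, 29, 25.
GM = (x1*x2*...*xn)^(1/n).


Product = 37 × 19 × 40 × 29 × 25 = 20387000
GM = 20387000^(1/5) = 28.9648

GM = 28.9648


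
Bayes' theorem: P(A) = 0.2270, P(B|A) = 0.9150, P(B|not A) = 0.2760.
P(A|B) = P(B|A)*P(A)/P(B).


P(B) = P(B|A)*P(A) + P(B|A')*P(A')
= 0.9150*0.2270 + 0.2760*0.7730
= 0.207705 + 0.213348 = 0.421053
P(A|B) = 0.207705/0.421053 = 0.4933

P(A|B) = 0.4933


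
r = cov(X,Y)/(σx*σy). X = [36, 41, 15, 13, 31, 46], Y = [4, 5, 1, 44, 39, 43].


Mean X = 30.3333, Mean Y = 22.6667
SD X = 12.432037, SD Y = 19.430789
Cov = -0.388889
r = -0.388889/(12.432037*19.430789) = -0.0016

r = -0.0016


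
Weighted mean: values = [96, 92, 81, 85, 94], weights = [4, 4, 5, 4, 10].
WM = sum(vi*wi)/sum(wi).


Numerator = 96*4 + 92*4 + 81*5 + 85*4 + 94*10 = 2437
Denominator = 4 + 4 + 5 + 4 + 10 = 27
WM = 2437/27 = 90.2593

WM = 90.2593


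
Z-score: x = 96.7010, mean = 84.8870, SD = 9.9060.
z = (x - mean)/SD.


z = (96.7010 - 84.8870)/9.9060
= 11.8140/9.9060
= 1.1926

z = 1.1926


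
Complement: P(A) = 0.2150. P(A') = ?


P(not A) = 1 - 0.2150 = 0.7850

P(not A) = 0.7850


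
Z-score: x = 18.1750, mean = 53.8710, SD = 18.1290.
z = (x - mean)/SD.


z = (18.1750 - 53.8710)/18.1290
= -35.6960/18.1290
= -1.9690

z = -1.9690


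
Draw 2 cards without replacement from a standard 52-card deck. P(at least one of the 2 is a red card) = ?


P(at least one) = 1 - P(none)
P(none) = (26/52) × (25/51) = 0.245098
P(at least one) = 1 - 0.245098 = 0.7549

P = 0.7549


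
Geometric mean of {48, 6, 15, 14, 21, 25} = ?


Product = 48 × 6 × 15 × 14 × 21 × 25 = 31752000
GM = 31752000^(1/6) = 17.7949

GM = 17.7949


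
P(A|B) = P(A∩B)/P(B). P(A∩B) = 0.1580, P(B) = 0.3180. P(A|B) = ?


P(A|B) = 0.1580/0.3180 = 0.4969

P(A|B) = 0.4969


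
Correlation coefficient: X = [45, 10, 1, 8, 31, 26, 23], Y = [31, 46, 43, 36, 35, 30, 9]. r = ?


Mean X = 20.5714, Mean Y = 32.8571
SD X = 14.110352, SD Y = 11.153841
Cov = -67.632653
r = -67.632653/(14.110352*11.153841) = -0.4297

r = -0.4297


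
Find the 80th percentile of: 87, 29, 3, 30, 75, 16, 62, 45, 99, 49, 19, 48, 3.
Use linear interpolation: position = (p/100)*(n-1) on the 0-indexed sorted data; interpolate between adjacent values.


Sorted: 3, 3, 16, 19, 29, 30, 45, 48, 49, 62, 75, 87, 99
n = 13
Index = 80/100 * 12 = 9.6000
Lower = data[9] = 62, Upper = data[10] = 75
P80 = 62 + 0.6000*(13) = 69.8000

P80 = 69.8000


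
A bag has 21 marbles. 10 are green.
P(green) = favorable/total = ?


P = 10/21 = 0.4762

P = 0.4762


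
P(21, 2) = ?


P(21,2) = 21!/19!
= 51090942171709440000/121645100408832000
= 420

P(21,2) = 420


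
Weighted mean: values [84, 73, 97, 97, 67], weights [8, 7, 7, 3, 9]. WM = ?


Numerator = 84*8 + 73*7 + 97*7 + 97*3 + 67*9 = 2756
Denominator = 8 + 7 + 7 + 3 + 9 = 34
WM = 2756/34 = 81.0588

WM = 81.0588


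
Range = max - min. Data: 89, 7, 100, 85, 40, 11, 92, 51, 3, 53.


Max = 100, Min = 3
Range = 100 - 3 = 97

Range = 97


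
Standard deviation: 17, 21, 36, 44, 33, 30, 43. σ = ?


Mean = 32.0000
Variance = 90.2857
SD = sqrt(90.2857) = 9.5019

SD = 9.5019


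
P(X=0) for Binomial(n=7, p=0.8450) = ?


C(7,0) = 1
p^0 = 1.000000
(1-p)^7 = 2.149423e-06
P = 1 * 1.000000 * 2.149423e-06 = 2.1494e-06

P(X=0) = 2.1494e-06


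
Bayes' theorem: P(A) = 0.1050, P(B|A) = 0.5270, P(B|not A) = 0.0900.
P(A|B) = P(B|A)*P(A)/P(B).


P(B) = P(B|A)*P(A) + P(B|A')*P(A')
= 0.5270*0.1050 + 0.0900*0.8950
= 0.055335 + 0.080550 = 0.135885
P(A|B) = 0.055335/0.135885 = 0.4072

P(A|B) = 0.4072


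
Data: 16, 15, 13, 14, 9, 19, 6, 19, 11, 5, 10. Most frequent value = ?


Frequencies: 5:1, 6:1, 9:1, 10:1, 11:1, 13:1, 14:1, 15:1, 16:1, 19:2
Max frequency = 2
Mode = 19

Mode = 19


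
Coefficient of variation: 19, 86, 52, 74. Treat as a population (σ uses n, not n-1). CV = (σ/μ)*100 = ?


Mean = 57.7500
SD = 25.4792
CV = (25.4792/57.7500)*100 = 44.1198%

CV = 44.1198%


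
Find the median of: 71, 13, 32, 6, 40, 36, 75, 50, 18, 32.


Sorted: 6, 13, 18, 32, 32, 36, 40, 50, 71, 75
n = 10 (even)
Middle values: 32 and 36
Median = (32+36)/2 = 34.0000

Median = 34.0000


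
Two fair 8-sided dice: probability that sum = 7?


Total outcomes = 8×8 = 64
Favorable (sum = 7): 6
P = 6/64 = 0.0938

P = 0.0938


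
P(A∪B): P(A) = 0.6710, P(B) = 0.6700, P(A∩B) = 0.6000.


P(A∪B) = 0.6710 + 0.6700 - 0.6000
= 1.3410 - 0.6000
= 0.7410

P(A∪B) = 0.7410


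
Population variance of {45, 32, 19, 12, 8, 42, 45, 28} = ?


Mean = 28.8750
Squared deviations: 260.0156, 9.7656, 97.5156, 284.7656, 435.7656, 172.2656, 260.0156, 0.7656
Sum = 1520.8750
Variance = 1520.8750/8 = 190.1094

Variance = 190.1094


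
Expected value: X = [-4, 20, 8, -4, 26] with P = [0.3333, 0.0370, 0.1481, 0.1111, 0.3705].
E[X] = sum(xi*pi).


E[X] = -4*0.3333 + 20*0.0370 + 8*0.1481 - 4*0.1111 + 26*0.3705
= -1.3332 + 0.7400 + 1.1848 - 0.4444 + 9.6330
= 9.7802

E[X] = 9.7802


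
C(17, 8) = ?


C(17,8) = 17!/(8! × 9!)
= 355687428096000/(40320 × 362880)
= 24310

C(17,8) = 24310


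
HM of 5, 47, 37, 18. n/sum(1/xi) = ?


Sum of reciprocals = 1/5 + 1/47 + 1/37 + 1/18 = 0.303859
HM = 4/0.303859 = 13.1640

HM = 13.1640


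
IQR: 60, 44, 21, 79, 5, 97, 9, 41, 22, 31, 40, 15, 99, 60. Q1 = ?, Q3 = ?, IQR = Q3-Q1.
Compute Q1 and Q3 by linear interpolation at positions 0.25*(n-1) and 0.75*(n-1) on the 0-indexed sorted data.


Sorted: 5, 9, 15, 21, 22, 31, 40, 41, 44, 60, 60, 79, 97, 99
Q1 (25th %ile) = 21.2500
Q3 (75th %ile) = 60.0000
IQR = 60.0000 - 21.2500 = 38.7500

IQR = 38.7500


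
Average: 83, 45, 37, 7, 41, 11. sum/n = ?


Sum = 83 + 45 + 37 + 7 + 41 + 11 = 224
n = 6
Mean = 224/6 = 37.3333

Mean = 37.3333


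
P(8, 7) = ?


P(8,7) = 8!/1!
= 40320/1
= 40320

P(8,7) = 40320


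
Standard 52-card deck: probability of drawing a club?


13 clubs in 52 cards
P = 13/52 = 0.2500

P = 0.2500


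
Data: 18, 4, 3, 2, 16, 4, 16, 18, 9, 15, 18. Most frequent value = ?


Frequencies: 2:1, 3:1, 4:2, 9:1, 15:1, 16:2, 18:3
Max frequency = 3
Mode = 18

Mode = 18


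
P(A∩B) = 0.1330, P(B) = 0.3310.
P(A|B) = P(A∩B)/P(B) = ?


P(A|B) = 0.1330/0.3310 = 0.4018

P(A|B) = 0.4018


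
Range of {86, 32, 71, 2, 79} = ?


Max = 86, Min = 2
Range = 86 - 2 = 84

Range = 84


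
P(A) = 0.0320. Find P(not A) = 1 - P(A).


P(not A) = 1 - 0.0320 = 0.9680

P(not A) = 0.9680


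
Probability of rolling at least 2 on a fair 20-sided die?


Favorable outcomes (roll ≥ 2): 19
Total outcomes = 20
P = 19/20 = 0.9500

P = 0.9500


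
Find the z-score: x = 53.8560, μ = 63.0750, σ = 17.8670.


z = (53.8560 - 63.0750)/17.8670
= -9.2190/17.8670
= -0.5160

z = -0.5160


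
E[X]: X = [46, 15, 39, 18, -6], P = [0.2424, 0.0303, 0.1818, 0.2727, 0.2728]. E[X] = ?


E[X] = 46*0.2424 + 15*0.0303 + 39*0.1818 + 18*0.2727 - 6*0.2728
= 11.1504 + 0.4545 + 7.0902 + 4.9086 - 1.6368
= 21.9669

E[X] = 21.9669


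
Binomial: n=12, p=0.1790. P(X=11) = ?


C(12,11) = 12
p^11 = 6.044820e-09
(1-p)^1 = 0.821000
P = 12 * 6.044820e-09 * 0.821000 = 5.9554e-08

P(X=11) = 5.9554e-08


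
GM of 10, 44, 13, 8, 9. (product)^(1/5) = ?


Product = 10 × 44 × 13 × 8 × 9 = 411840
GM = 411840^(1/5) = 13.2723

GM = 13.2723


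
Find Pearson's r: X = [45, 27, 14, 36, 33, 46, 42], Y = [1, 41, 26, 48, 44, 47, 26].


Mean X = 34.7143, Mean Y = 33.2857
SD X = 10.552106, SD Y = 15.709090
Cov = -19.775510
r = -19.775510/(10.552106*15.709090) = -0.1193

r = -0.1193


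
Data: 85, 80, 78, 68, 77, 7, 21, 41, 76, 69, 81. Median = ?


Sorted: 7, 21, 41, 68, 69, 76, 77, 78, 80, 81, 85
n = 11 (odd)
Middle value = 76

Median = 76


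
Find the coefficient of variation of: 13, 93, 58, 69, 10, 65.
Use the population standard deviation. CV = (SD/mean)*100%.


Mean = 51.3333
SD = 30.1588
CV = (30.1588/51.3333)*100 = 58.7510%

CV = 58.7510%


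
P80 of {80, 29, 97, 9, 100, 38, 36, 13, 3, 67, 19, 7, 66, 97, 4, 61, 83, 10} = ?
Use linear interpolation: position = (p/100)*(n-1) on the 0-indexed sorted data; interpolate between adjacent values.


Sorted: 3, 4, 7, 9, 10, 13, 19, 29, 36, 38, 61, 66, 67, 80, 83, 97, 97, 100
n = 18
Index = 80/100 * 17 = 13.6000
Lower = data[13] = 80, Upper = data[14] = 83
P80 = 80 + 0.6000*(3) = 81.8000

P80 = 81.8000


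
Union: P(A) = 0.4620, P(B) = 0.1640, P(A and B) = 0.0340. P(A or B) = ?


P(A∪B) = 0.4620 + 0.1640 - 0.0340
= 0.6260 - 0.0340
= 0.5920

P(A∪B) = 0.5920


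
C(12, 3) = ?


C(12,3) = 12!/(3! × 9!)
= 479001600/(6 × 362880)
= 220

C(12,3) = 220


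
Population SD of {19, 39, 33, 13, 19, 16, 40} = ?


Mean = 25.5714
Variance = 111.3878
SD = sqrt(111.3878) = 10.5540

SD = 10.5540


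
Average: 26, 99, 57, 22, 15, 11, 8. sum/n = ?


Sum = 26 + 99 + 57 + 22 + 15 + 11 + 8 = 238
n = 7
Mean = 238/7 = 34.0000

Mean = 34.0000


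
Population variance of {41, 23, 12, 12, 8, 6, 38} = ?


Mean = 20.0000
Squared deviations: 441.0000, 9.0000, 64.0000, 64.0000, 144.0000, 196.0000, 324.0000
Sum = 1242.0000
Variance = 1242.0000/7 = 177.4286

Variance = 177.4286


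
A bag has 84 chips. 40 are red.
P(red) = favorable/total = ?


P = 40/84 = 0.4762

P = 0.4762


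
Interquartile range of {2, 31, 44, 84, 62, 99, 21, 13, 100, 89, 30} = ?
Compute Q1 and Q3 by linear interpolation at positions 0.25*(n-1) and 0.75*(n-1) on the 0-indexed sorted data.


Sorted: 2, 13, 21, 30, 31, 44, 62, 84, 89, 99, 100
Q1 (25th %ile) = 25.5000
Q3 (75th %ile) = 86.5000
IQR = 86.5000 - 25.5000 = 61.0000

IQR = 61.0000


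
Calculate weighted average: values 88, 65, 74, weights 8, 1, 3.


Numerator = 88*8 + 65*1 + 74*3 = 991
Denominator = 8 + 1 + 3 = 12
WM = 991/12 = 82.5833

WM = 82.5833


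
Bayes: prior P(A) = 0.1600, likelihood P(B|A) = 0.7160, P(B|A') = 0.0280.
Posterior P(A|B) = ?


P(B) = P(B|A)*P(A) + P(B|A')*P(A')
= 0.7160*0.1600 + 0.0280*0.8400
= 0.114560 + 0.023520 = 0.138080
P(A|B) = 0.114560/0.138080 = 0.8297

P(A|B) = 0.8297
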